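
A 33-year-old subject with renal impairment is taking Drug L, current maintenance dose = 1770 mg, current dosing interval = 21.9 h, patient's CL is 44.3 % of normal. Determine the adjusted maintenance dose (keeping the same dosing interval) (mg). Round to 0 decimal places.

To keep the same average steady-state level, dosing rate must scale with clearance.
CL ratio = 44.3 / 100 = 0.4430
New dose (same interval) = 1770 × 0.4430 = 784.1 mg

784 mg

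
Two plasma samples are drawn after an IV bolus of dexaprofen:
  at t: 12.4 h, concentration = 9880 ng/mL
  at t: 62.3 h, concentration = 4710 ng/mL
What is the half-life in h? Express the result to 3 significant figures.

k = ln(C₁/C₂) / (t₂ − t₁) = ln(9880/4710) / (62.3 − 12.4)
  = 0.7408 / 49.90 = 0.01485 h⁻¹
t½ = ln2 / k = 0.693147 / 0.01485 = 46.68 h

46.7 h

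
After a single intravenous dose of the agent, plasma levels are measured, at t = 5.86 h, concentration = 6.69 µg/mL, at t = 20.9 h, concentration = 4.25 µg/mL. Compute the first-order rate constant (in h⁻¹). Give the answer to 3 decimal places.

k = ln(C₁/C₂) / (t₂ − t₁) = ln(6.69/4.25) / (20.9 − 5.86)
  = 0.4537 / 15.04 = 0.03017 h⁻¹

0.030 h⁻¹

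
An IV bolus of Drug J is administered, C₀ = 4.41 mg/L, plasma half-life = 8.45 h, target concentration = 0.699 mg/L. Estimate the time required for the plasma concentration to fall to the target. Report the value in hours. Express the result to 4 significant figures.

k = ln2 / t½ = 0.693147 / 8.45 = 0.08203 h⁻¹
t = ln(C₀ / C) / k = ln(4.410 / 0.699) / 0.08203
  = ln(6.309) / 0.08203 = 1.842 / 0.08203 = 22.46 h

22.46 h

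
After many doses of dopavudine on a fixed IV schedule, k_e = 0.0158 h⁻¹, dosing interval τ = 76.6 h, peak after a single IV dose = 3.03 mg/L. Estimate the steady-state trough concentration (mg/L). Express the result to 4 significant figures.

e^(−kτ) = e^(−0.01580 × 76.6) = 0.2981
Accumulation ratio R = 1 / (1 − e^(−kτ)) = 1 / (1 − 0.2981) = 1.425
Steady-state trough = C₀ × R × e^(−kτ) = 3.03 × 1.425 × 0.2981 = 1.287 mg/L

1.287 mg/L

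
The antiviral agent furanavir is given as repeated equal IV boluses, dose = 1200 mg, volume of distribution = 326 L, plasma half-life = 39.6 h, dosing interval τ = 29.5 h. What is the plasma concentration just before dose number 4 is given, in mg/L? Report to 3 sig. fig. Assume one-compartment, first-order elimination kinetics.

4.29 mg/L

C₀ per dose = Dose / Vd = 1200 / 326 = 3.681 mg/L
k = ln2 / t½ = 0.693147 / 39.6 = 0.01750 h⁻¹
Fraction remaining after one interval: r = e^(−kτ) = e^(−0.01750 × 29.5) = 0.5968
Before dose 4, 3 doses have been given (aged 1τ, 2τ, 3τ).
C_trough = C₀ × (r + r² + … + r^3) = C₀ × r(1−r^3)/(1−r)
        = 3.681 × 0.5968 × (1 − 0.2126) / (1 − 0.5968) = 4.290 mg/L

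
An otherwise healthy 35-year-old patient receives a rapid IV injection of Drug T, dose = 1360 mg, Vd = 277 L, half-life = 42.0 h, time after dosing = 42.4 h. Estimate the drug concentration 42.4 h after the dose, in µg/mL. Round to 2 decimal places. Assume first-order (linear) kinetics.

2.44 µg/mL

C₀ = Dose / Vd = 1360 / 277 = 4.910 mg/L
k = ln2 / t½ = 0.693147 / 42.0 = 0.01650 h⁻¹
C = C₀ · e^(−k·t) = 4.910 × e^(−0.01650 × 42.4)
  = 4.910 × 0.4968 = 2.439 mg/L
(2.439 mg/L = 2.439 µg/mL)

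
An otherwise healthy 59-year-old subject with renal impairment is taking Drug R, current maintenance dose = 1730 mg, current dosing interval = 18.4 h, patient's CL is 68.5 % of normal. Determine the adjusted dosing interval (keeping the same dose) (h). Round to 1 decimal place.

To keep the same average steady-state level, dosing rate must scale with clearance.
CL ratio = 68.5 / 100 = 0.6850
New interval (same dose) = 18.4 / 0.6850 = 26.86 h

26.9 h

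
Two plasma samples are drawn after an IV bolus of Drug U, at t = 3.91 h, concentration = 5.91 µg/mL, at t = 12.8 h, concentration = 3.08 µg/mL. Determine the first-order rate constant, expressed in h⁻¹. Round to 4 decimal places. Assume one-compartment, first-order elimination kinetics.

k = ln(C₁/C₂) / (t₂ − t₁) = ln(5.91/3.08) / (12.8 − 3.91)
  = 0.6517 / 8.890 = 0.07331 h⁻¹

0.0733 h⁻¹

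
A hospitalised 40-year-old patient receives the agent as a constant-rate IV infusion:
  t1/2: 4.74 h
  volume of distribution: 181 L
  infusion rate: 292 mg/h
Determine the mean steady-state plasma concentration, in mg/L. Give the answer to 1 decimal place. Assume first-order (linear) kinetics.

k = ln2 / t½ = 0.693147 / 4.74 = 0.1462 h⁻¹
CL = k × Vd = 0.1462 × 181 = 26.46 L/h
At steady state Css = R₀ / CL = 292 / 26.46 = 11.04 mg/L

11.0 mg/L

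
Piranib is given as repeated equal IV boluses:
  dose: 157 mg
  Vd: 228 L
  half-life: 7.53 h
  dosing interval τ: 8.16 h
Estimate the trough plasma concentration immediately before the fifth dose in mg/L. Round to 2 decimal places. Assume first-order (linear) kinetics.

C₀ per dose = Dose / Vd = 157 / 228 = 0.6886 mg/L
k = ln2 / t½ = 0.693147 / 7.53 = 0.09205 h⁻¹
Fraction remaining after one interval: r = e^(−kτ) = e^(−0.09205 × 8.16) = 0.4718
Before dose 5, 4 doses have been given (aged 1τ, 2τ, 3τ, 4τ).
C_trough = C₀ × (r + r² + … + r^4) = C₀ × r(1−r^4)/(1−r)
        = 0.6886 × 0.4718 × (1 − 0.04955) / (1 − 0.4718) = 0.5846 mg/L

0.58 mg/L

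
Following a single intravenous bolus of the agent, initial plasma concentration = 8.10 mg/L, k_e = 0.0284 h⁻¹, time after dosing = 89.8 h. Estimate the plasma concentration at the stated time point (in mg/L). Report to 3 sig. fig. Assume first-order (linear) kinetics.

0.632 mg/L

C = C₀ · e^(−k·t) = 8.100 × e^(−0.02840 × 89.8)
  = 8.100 × 0.07806 = 0.6323 mg/L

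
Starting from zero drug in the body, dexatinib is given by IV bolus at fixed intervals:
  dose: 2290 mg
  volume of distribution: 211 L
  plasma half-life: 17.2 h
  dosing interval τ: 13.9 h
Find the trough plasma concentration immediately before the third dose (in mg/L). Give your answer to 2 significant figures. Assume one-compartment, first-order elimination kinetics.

9.7 mg/L

C₀ per dose = Dose / Vd = 2290 / 211 = 10.85 mg/L
k = ln2 / t½ = 0.693147 / 17.2 = 0.04030 h⁻¹
Fraction remaining after one interval: r = e^(−kτ) = e^(−0.04030 × 13.9) = 0.5711
Before dose 3, 2 doses have been given (aged 1τ, 2τ).
C_trough = C₀ × (r + r²) = 10.85 × (0.5711 + 0.3262) = 9.736 mg/L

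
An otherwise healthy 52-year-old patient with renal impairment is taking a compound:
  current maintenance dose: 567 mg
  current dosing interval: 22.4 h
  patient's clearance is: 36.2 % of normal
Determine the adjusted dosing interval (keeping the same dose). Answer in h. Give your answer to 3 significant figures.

61.9 h

To keep the same average steady-state level, dosing rate must scale with clearance.
CL ratio = 36.2 / 100 = 0.3620
New interval (same dose) = 22.4 / 0.3620 = 61.88 h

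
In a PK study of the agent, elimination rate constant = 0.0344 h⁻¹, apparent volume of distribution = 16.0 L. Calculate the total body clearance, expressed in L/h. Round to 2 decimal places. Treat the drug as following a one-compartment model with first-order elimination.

CL = k × Vd = 0.0344 × 16.0 = 0.5504 L/h

0.55 L/h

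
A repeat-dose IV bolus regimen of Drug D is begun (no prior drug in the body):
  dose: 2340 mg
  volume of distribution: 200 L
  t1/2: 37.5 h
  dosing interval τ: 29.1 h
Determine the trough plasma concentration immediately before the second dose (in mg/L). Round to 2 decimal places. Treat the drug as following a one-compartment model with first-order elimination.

C₀ per dose = Dose / Vd = 2340 / 200 = 11.70 mg/L
k = ln2 / t½ = 0.693147 / 37.5 = 0.01848 h⁻¹
Fraction remaining after one interval: r = e^(−kτ) = e^(−0.01848 × 29.1) = 0.5841
Before dose 2, 1 dose has been given (aged 1τ).
C_trough = C₀ × r = 11.70 × 0.5841 = 6.834 mg/L

6.83 mg/L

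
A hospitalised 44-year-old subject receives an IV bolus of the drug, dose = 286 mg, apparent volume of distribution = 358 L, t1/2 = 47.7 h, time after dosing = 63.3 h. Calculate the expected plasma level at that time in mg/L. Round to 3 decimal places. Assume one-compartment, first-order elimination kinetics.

0.318 mg/L

C₀ = Dose / Vd = 286.0 / 358 = 0.7989 mg/L
k = ln2 / t½ = 0.693147 / 47.7 = 0.01453 h⁻¹
C = C₀ · e^(−k·t) = 0.7989 × e^(−0.01453 × 63.3)
  = 0.7989 × 0.3986 = 0.3184 mg/L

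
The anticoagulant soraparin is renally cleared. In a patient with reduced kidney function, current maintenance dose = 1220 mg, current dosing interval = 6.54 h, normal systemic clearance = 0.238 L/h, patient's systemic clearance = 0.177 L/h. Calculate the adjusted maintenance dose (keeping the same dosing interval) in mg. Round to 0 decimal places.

To keep the same average steady-state level, dosing rate must scale with clearance.
CL ratio = 0.177 / 0.238 = 0.7437
New dose (same interval) = 1220 × 0.7437 = 907.3 mg

907 mg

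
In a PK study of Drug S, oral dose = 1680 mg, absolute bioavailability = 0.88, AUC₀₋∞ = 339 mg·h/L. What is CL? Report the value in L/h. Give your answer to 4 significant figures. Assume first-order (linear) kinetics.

CL = F·Dose / AUC = 0.88 × 1680 / 339 = 4.361 L/h

4.361 L/h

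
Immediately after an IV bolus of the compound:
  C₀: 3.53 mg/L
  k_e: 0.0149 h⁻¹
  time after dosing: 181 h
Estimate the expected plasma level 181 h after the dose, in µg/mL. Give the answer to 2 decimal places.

C = C₀ · e^(−k·t) = 3.530 × e^(−0.01490 × 181)
  = 3.530 × 0.06741 = 0.2380 mg/L
(0.2380 mg/L = 0.2380 µg/mL)

0.24 µg/mL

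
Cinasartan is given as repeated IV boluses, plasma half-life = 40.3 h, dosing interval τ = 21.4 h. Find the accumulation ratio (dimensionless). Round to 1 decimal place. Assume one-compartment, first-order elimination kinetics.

k = ln2 / t½ = 0.693147 / 40.3 = 0.01720 h⁻¹
e^(−kτ) = e^(−0.01720 × 21.4) = 0.6921
Accumulation ratio R = 1 / (1 − e^(−kτ)) = 1 / (1 − 0.6921) = 3.248

3.2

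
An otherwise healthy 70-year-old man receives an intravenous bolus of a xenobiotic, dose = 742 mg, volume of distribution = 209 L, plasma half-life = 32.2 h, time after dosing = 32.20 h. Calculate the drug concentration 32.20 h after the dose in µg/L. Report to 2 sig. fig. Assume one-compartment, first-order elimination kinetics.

C₀ = Dose / Vd = 742.0 / 209 = 3.550 mg/L
k = ln2 / t½ = 0.693147 / 32.2 = 0.02153 h⁻¹
t / t½ = 32.20 / 32.2 = 1 half-lives
C = C₀ × (1/2)^1 = 3.550 × 0.5000 = 1.775 mg/L
Convert: 1.775 mg/L × 1000 = 1775 µg/L

1800 µg/L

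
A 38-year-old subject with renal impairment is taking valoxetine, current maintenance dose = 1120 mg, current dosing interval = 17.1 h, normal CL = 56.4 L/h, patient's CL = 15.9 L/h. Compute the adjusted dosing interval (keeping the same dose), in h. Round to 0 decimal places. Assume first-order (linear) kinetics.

61 h

To keep the same average steady-state level, dosing rate must scale with clearance.
CL ratio = 15.9 / 56.4 = 0.2819
New interval (same dose) = 17.1 / 0.2819 = 60.66 h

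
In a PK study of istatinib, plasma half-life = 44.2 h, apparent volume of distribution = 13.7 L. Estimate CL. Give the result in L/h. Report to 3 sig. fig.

k = ln2 / t½ = 0.693147 / 44.2 = 0.01568 h⁻¹
CL = k × Vd = 0.01568 × 13.7 = 0.2148 L/h

0.215 L/h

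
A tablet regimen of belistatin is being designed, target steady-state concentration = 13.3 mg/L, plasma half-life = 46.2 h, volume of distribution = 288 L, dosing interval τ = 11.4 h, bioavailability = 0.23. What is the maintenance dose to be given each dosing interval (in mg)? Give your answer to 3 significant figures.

k = ln2 / t½ = 0.693147 / 46.2 = 0.01500 h⁻¹
CL = k × Vd = 0.01500 × 288 = 4.320 L/h
At steady state, F × (Dose/τ) = Css × CL.
Dose = Css × CL × τ / F = 13.3 × 4.320 × 11.4 / 0.23 = 2848 mg

2850 mg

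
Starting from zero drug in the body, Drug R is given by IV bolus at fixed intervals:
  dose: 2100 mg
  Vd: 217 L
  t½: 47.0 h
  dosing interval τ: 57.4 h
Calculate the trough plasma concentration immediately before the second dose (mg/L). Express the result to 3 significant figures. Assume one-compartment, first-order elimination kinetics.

C₀ per dose = Dose / Vd = 2100 / 217 = 9.677 mg/L
k = ln2 / t½ = 0.693147 / 47.0 = 0.01475 h⁻¹
Fraction remaining after one interval: r = e^(−kτ) = e^(−0.01475 × 57.4) = 0.4288
Before dose 2, 1 dose has been given (aged 1τ).
C_trough = C₀ × r = 9.677 × 0.4288 = 4.149 mg/L

4.15 mg/L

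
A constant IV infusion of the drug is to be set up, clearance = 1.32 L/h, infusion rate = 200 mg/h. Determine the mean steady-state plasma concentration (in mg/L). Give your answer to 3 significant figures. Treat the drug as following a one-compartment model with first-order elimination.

At steady state Css = R₀ / CL = 200 / 1.320 = 151.5 mg/L

152 mg/L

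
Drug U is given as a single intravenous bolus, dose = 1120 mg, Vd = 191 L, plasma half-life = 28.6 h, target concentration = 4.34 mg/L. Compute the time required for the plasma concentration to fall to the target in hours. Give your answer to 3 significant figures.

12.4 h

C₀ = Dose / Vd = 1120 / 191 = 5.864 mg/L
k = ln2 / t½ = 0.693147 / 28.6 = 0.02424 h⁻¹
t = ln(C₀ / C) / k = ln(5.864 / 4.34) / 0.02424
  = ln(1.351) / 0.02424 = 0.3008 / 0.02424 = 12.41 h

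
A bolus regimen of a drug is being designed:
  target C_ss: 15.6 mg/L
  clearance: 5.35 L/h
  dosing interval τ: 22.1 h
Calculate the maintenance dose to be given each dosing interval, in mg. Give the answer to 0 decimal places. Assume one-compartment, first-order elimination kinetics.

At steady state, Dose/τ = Css × CL.
Dose = Css × CL × τ = 15.6 × 5.350 × 22.1 = 1844 mg

1844 mg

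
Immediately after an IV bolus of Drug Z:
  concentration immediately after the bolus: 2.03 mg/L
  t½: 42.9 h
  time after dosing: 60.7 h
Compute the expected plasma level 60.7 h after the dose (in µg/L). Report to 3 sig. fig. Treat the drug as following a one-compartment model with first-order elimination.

k = ln2 / t½ = 0.693147 / 42.9 = 0.01616 h⁻¹
C = C₀ · e^(−k·t) = 2.030 × e^(−0.01616 × 60.7)
  = 2.030 × 0.3750 = 0.7613 mg/L
Convert: 0.7613 mg/L × 1000 = 761.3 µg/L

761 µg/L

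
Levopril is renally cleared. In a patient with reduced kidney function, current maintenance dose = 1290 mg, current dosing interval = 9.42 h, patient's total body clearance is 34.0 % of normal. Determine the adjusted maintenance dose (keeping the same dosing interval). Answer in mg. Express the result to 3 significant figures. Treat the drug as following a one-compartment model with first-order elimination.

To keep the same average steady-state level, dosing rate must scale with clearance.
CL ratio = 34.0 / 100 = 0.3400
New dose (same interval) = 1290 × 0.3400 = 438.6 mg

439 mg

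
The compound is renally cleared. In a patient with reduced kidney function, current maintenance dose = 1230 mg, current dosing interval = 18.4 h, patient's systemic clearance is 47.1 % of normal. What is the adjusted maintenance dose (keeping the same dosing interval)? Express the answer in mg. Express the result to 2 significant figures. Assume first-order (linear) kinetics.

To keep the same average steady-state level, dosing rate must scale with clearance.
CL ratio = 47.1 / 100 = 0.4710
New dose (same interval) = 1230 × 0.4710 = 579.3 mg

580 mg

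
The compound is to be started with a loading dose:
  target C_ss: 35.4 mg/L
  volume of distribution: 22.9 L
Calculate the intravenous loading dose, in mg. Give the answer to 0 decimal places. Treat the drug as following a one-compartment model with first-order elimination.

811 mg

LD = Css × Vd = 35.4 × 22.9 = 810.7 mg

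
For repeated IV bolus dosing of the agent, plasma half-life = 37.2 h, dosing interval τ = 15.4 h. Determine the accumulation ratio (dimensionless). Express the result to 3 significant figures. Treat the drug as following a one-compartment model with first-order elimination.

k = ln2 / t½ = 0.693147 / 37.2 = 0.01863 h⁻¹
e^(−kτ) = e^(−0.01863 × 15.4) = 0.7506
Accumulation ratio R = 1 / (1 − e^(−kτ)) = 1 / (1 − 0.7506) = 4.010

4.01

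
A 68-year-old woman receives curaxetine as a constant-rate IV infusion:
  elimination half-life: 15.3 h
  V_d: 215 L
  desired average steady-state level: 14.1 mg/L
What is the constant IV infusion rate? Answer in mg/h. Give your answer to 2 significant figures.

140 mg/h

k = ln2 / t½ = 0.693147 / 15.3 = 0.04530 h⁻¹
CL = k × Vd = 0.04530 × 215 = 9.740 L/h
At steady state, infusion rate R₀ = Css × CL = 14.1 × 9.740 = 137.3 mg/h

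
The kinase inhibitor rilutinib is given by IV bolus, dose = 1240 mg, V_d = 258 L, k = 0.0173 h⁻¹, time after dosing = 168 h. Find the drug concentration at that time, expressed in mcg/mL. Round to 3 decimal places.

0.263 mcg/mL

C₀ = Dose / Vd = 1240 / 258 = 4.806 mg/L
C = C₀ · e^(−k·t) = 4.806 × e^(−0.01730 × 168)
  = 4.806 × 0.05467 = 0.2627 mg/L
(0.2627 mg/L = 0.2627 mcg/mL)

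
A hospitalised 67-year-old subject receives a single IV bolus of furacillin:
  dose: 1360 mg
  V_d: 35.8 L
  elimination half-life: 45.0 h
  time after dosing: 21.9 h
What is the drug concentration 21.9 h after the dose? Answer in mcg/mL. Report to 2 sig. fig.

27 mcg/mL

C₀ = Dose / Vd = 1360 / 35.8 = 37.99 mg/L
k = ln2 / t½ = 0.693147 / 45.0 = 0.01540 h⁻¹
C = C₀ · e^(−k·t) = 37.99 × e^(−0.01540 × 21.9)
  = 37.99 × 0.7137 = 27.11 mg/L
(27.11 mg/L = 27.11 mcg/mL)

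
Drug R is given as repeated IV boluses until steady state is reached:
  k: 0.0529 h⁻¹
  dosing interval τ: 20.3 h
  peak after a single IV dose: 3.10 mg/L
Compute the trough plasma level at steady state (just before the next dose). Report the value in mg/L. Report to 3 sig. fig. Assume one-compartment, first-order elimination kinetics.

e^(−kτ) = e^(−0.05290 × 20.3) = 0.3417
Accumulation ratio R = 1 / (1 − e^(−kτ)) = 1 / (1 − 0.3417) = 1.519
Steady-state trough = C₀ × R × e^(−kτ) = 3.10 × 1.519 × 0.3417 = 1.609 mg/L

1.61 mg/L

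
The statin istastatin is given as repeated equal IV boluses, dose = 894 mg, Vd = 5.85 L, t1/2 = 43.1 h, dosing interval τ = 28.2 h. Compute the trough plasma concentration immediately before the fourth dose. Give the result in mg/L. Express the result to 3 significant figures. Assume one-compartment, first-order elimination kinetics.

C₀ per dose = Dose / Vd = 894 / 5.85 = 152.8 mg/L
k = ln2 / t½ = 0.693147 / 43.1 = 0.01608 h⁻¹
Fraction remaining after one interval: r = e^(−kτ) = e^(−0.01608 × 28.2) = 0.6354
Before dose 4, 3 doses have been given (aged 1τ, 2τ, 3τ).
C_trough = C₀ × (r + r² + … + r^3) = C₀ × r(1−r^3)/(1−r)
        = 152.8 × 0.6354 × (1 − 0.2565) / (1 − 0.6354) = 198.0 mg/L

198 mg/L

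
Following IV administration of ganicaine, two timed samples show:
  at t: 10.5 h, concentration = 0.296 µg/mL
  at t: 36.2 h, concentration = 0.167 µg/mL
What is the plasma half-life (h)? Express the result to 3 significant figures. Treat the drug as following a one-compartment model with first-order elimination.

31.1 h

k = ln(C₁/C₂) / (t₂ − t₁) = ln(0.296/0.167) / (36.2 − 10.5)
  = 0.5724 / 25.70 = 0.02227 h⁻¹
t½ = ln2 / k = 0.693147 / 0.02227 = 31.12 h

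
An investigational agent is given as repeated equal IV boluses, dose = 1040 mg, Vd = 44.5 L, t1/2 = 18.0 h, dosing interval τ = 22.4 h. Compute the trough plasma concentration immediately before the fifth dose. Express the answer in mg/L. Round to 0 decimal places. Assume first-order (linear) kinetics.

17 mg/L

C₀ per dose = Dose / Vd = 1040 / 44.5 = 23.37 mg/L
k = ln2 / t½ = 0.693147 / 18.0 = 0.03851 h⁻¹
Fraction remaining after one interval: r = e^(−kτ) = e^(−0.03851 × 22.4) = 0.4221
Before dose 5, 4 doses have been given (aged 1τ, 2τ, 3τ, 4τ).
C_trough = C₀ × (r + r² + … + r^4) = C₀ × r(1−r^4)/(1−r)
        = 23.37 × 0.4221 × (1 − 0.03174) / (1 − 0.4221) = 16.53 mg/L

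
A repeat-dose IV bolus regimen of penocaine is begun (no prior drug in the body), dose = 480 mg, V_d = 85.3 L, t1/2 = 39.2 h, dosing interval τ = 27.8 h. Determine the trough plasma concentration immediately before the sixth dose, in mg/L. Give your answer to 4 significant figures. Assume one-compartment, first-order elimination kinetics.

C₀ per dose = Dose / Vd = 480 / 85.3 = 5.627 mg/L
k = ln2 / t½ = 0.693147 / 39.2 = 0.01768 h⁻¹
Fraction remaining after one interval: r = e^(−kτ) = e^(−0.01768 × 27.8) = 0.6117
Before dose 6, 5 doses have been given (aged 1τ, 2τ, 3τ, 4τ, 5τ).
C_trough = C₀ × (r + r² + … + r^5) = C₀ × r(1−r^5)/(1−r)
        = 5.627 × 0.6117 × (1 − 0.08564) / (1 − 0.6117) = 8.105 mg/L

8.105 mg/L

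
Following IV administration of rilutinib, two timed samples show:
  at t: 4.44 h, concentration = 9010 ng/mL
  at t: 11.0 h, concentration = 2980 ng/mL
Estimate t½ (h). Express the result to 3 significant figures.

k = ln(C₁/C₂) / (t₂ − t₁) = ln(9010/2980) / (11.0 − 4.44)
  = 1.106 / 6.560 = 0.1686 h⁻¹
t½ = ln2 / k = 0.693147 / 0.1686 = 4.111 h

4.11 h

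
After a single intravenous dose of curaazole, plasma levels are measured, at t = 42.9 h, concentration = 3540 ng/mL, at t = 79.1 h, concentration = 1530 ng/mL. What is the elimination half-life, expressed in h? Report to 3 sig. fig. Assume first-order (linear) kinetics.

29.9 h

k = ln(C₁/C₂) / (t₂ − t₁) = ln(3540/1530) / (79.1 − 42.9)
  = 0.8389 / 36.20 = 0.02317 h⁻¹
t½ = ln2 / k = 0.693147 / 0.02317 = 29.92 h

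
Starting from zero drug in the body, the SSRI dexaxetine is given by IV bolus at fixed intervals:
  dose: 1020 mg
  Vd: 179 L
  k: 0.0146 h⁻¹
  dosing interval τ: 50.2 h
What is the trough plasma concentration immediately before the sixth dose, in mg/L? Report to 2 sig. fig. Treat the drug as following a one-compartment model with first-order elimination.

C₀ per dose = Dose / Vd = 1020 / 179 = 5.698 mg/L
Fraction remaining after one interval: r = e^(−kτ) = e^(−0.01460 × 50.2) = 0.4805
Before dose 6, 5 doses have been given (aged 1τ, 2τ, 3τ, 4τ, 5τ).
C_trough = C₀ × (r + r² + … + r^5) = C₀ × r(1−r^5)/(1−r)
        = 5.698 × 0.4805 × (1 − 0.02561) / (1 − 0.4805) = 5.135 mg/L

5.1 mg/L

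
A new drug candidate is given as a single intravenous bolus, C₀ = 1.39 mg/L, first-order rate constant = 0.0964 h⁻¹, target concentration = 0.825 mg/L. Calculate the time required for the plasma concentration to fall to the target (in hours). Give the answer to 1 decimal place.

5.4 h

t = ln(C₀ / C) / k = ln(1.390 / 0.825) / 0.09640
  = ln(1.685) / 0.09640 = 0.5218 / 0.09640 = 5.413 h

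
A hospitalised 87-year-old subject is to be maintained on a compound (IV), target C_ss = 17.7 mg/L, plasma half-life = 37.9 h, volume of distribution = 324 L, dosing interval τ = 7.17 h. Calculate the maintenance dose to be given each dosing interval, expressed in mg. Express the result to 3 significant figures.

k = ln2 / t½ = 0.693147 / 37.9 = 0.01829 h⁻¹
CL = k × Vd = 0.01829 × 324 = 5.926 L/h
At steady state, Dose/τ = Css × CL.
Dose = Css × CL × τ = 17.7 × 5.926 × 7.17 = 752.1 mg

752 mg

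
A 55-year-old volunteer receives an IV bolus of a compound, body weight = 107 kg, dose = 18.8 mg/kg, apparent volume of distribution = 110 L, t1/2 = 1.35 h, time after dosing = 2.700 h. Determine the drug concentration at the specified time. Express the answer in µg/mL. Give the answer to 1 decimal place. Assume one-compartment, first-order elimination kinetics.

Total dose = 18.8 × 107 = 2012 mg
C₀ = Dose / Vd = 2012 / 110 = 18.29 mg/L
k = ln2 / t½ = 0.693147 / 1.35 = 0.5134 h⁻¹
t / t½ = 2.700 / 1.35 = 2 half-lives
C = C₀ × (1/2)^2 = 18.29 × 0.2500 = 4.573 mg/L
(4.573 mg/L = 4.573 µg/mL)

4.6 µg/mL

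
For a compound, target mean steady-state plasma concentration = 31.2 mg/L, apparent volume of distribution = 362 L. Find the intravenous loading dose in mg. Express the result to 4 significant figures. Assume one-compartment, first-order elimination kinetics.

11290 mg

LD = Css × Vd = 31.2 × 362 = 11290 mg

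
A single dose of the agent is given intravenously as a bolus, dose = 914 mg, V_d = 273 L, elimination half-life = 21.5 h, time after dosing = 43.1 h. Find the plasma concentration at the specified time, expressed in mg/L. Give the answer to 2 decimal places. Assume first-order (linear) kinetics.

C₀ = Dose / Vd = 914.0 / 273 = 3.348 mg/L
k = ln2 / t½ = 0.693147 / 21.5 = 0.03224 h⁻¹
C = C₀ · e^(−k·t) = 3.348 × e^(−0.03224 × 43.1)
  = 3.348 × 0.2492 = 0.8343 mg/L

0.83 mg/L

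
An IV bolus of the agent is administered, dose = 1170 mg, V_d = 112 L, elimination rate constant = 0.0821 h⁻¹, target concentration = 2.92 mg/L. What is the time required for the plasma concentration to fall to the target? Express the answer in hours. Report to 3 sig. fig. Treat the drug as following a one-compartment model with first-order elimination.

C₀ = Dose / Vd = 1170 / 112 = 10.45 mg/L
t = ln(C₀ / C) / k = ln(10.45 / 2.92) / 0.08210
  = ln(3.579) / 0.08210 = 1.275 / 0.08210 = 15.53 h

15.5 h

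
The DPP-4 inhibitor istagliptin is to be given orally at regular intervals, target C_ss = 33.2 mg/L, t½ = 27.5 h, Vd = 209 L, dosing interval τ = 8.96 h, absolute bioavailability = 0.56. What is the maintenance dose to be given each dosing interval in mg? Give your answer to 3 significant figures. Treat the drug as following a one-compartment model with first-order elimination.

k = ln2 / t½ = 0.693147 / 27.5 = 0.02521 h⁻¹
CL = k × Vd = 0.02521 × 209 = 5.269 L/h
At steady state, F × (Dose/τ) = Css × CL.
Dose = Css × CL × τ / F = 33.2 × 5.269 × 8.96 / 0.56 = 2799 mg

2800 mg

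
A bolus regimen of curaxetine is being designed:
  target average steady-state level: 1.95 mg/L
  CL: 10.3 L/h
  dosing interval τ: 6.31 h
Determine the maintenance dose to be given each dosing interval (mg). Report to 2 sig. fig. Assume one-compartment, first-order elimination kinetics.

130 mg

At steady state, Dose/τ = Css × CL.
Dose = Css × CL × τ = 1.95 × 10.30 × 6.31 = 126.7 mg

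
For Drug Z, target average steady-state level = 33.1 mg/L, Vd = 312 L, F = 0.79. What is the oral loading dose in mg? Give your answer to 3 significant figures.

13100 mg

LD = Css × Vd / F = 33.1 × 312 / 0.79 = 13070 mg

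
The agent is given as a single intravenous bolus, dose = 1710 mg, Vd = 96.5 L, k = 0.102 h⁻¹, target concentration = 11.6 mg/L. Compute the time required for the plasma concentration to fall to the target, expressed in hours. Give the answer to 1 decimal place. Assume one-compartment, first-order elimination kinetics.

C₀ = Dose / Vd = 1710 / 96.5 = 17.72 mg/L
t = ln(C₀ / C) / k = ln(17.72 / 11.6) / 0.1020
  = ln(1.528) / 0.1020 = 0.4240 / 0.1020 = 4.157 h

4.2 h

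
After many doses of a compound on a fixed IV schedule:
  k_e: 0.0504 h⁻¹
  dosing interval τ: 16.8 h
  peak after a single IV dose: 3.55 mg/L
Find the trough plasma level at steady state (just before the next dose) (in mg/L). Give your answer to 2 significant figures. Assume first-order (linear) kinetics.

2.7 mg/L

e^(−kτ) = e^(−0.05040 × 16.8) = 0.4288
Accumulation ratio R = 1 / (1 − e^(−kτ)) = 1 / (1 − 0.4288) = 1.751
Steady-state trough = C₀ × R × e^(−kτ) = 3.55 × 1.751 × 0.4288 = 2.665 mg/L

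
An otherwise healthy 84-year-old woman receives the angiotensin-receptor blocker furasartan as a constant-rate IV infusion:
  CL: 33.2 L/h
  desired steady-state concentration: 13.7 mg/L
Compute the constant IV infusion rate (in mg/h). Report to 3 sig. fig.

455 mg/h

At steady state, infusion rate R₀ = Css × CL = 13.7 × 33.20 = 454.8 mg/h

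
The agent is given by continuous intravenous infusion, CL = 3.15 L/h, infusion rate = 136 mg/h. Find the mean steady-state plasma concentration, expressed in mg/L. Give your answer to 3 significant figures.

43.2 mg/L

At steady state Css = R₀ / CL = 136 / 3.150 = 43.17 mg/L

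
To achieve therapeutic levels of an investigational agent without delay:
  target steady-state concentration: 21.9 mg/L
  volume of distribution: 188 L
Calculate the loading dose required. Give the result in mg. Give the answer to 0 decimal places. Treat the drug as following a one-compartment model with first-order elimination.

4117 mg

LD = Css × Vd = 21.9 × 188 = 4117 mg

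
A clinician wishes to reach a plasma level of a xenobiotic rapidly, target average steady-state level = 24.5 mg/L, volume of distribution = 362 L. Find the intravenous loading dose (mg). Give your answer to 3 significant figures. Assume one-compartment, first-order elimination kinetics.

LD = Css × Vd = 24.5 × 362 = 8869 mg

8870 mg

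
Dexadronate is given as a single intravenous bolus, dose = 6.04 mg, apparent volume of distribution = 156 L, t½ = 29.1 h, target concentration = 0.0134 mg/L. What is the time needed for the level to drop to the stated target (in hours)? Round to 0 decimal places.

C₀ = Dose / Vd = 6.040 / 156 = 0.03872 mg/L
k = ln2 / t½ = 0.693147 / 29.1 = 0.02382 h⁻¹
t = ln(C₀ / C) / k = ln(0.03872 / 0.0134) / 0.02382
  = ln(2.890) / 0.02382 = 1.061 / 0.02382 = 44.54 h

45 h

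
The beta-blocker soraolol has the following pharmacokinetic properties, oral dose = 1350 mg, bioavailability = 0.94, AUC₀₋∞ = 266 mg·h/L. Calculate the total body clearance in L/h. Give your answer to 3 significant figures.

CL = F·Dose / AUC = 0.94 × 1350 / 266 = 4.771 L/h

4.77 L/h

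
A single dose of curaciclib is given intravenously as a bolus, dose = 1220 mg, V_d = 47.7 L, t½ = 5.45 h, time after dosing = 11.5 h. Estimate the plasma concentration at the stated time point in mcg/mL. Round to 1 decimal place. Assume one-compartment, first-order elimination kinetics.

5.9 mcg/mL

C₀ = Dose / Vd = 1220 / 47.7 = 25.58 mg/L
k = ln2 / t½ = 0.693147 / 5.45 = 0.1272 h⁻¹
C = C₀ · e^(−k·t) = 25.58 × e^(−0.1272 × 11.5)
  = 25.58 × 0.2316 = 5.924 mg/L
(5.924 mg/L = 5.924 mcg/mL)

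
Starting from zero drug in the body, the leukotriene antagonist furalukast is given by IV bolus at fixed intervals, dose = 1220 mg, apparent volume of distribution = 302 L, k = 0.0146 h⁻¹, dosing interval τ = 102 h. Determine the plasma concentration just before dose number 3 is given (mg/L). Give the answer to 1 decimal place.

1.1 mg/L

C₀ per dose = Dose / Vd = 1220 / 302 = 4.040 mg/L
Fraction remaining after one interval: r = e^(−kτ) = e^(−0.01460 × 102) = 0.2256
Before dose 3, 2 doses have been given (aged 1τ, 2τ).
C_trough = C₀ × (r + r²) = 4.040 × (0.2256 + 0.05090) = 1.117 mg/L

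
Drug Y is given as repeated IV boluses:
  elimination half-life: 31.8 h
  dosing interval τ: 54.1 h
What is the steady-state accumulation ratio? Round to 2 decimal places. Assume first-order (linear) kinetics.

1.44

k = ln2 / t½ = 0.693147 / 31.8 = 0.02180 h⁻¹
e^(−kτ) = e^(−0.02180 × 54.1) = 0.3075
Accumulation ratio R = 1 / (1 − e^(−kτ)) = 1 / (1 − 0.3075) = 1.444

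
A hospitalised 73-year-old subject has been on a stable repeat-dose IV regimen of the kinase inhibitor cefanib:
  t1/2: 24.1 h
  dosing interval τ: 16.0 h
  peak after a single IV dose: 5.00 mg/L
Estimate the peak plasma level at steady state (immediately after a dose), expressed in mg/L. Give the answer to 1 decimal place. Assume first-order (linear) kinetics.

k = ln2 / t½ = 0.693147 / 24.1 = 0.02876 h⁻¹
e^(−kτ) = e^(−0.02876 × 16.0) = 0.6312
Accumulation ratio R = 1 / (1 − e^(−kτ)) = 1 / (1 − 0.6312) = 2.711
Steady-state peak = C₀ × R = 5.00 × 2.711 = 13.56 mg/L

13.6 mg/L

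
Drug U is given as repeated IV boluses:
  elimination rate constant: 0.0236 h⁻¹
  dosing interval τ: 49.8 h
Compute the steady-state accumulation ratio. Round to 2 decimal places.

1.45

e^(−kτ) = e^(−0.02360 × 49.8) = 0.3087
Accumulation ratio R = 1 / (1 − e^(−kτ)) = 1 / (1 − 0.3087) = 1.447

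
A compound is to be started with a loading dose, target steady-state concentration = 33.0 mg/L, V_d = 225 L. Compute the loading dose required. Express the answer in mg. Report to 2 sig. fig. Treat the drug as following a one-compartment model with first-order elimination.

LD = Css × Vd = 33.0 × 225 = 7425 mg

7400 mg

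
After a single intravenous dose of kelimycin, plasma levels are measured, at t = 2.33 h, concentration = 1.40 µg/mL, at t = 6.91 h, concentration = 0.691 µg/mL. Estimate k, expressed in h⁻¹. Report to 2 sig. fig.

k = ln(C₁/C₂) / (t₂ − t₁) = ln(1.40/0.691) / (6.91 − 2.33)
  = 0.7061 / 4.580 = 0.1542 h⁻¹

0.15 h⁻¹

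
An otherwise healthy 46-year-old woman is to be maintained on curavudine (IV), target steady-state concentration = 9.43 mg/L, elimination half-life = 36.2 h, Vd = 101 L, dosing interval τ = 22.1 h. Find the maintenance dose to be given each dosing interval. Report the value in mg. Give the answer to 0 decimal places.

403 mg

k = ln2 / t½ = 0.693147 / 36.2 = 0.01915 h⁻¹
CL = k × Vd = 0.01915 × 101 = 1.934 L/h
At steady state, Dose/τ = Css × CL.
Dose = Css × CL × τ = 9.43 × 1.934 × 22.1 = 403.1 mg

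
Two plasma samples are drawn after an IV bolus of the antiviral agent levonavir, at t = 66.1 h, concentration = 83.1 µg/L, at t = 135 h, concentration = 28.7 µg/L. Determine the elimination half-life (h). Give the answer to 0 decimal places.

45 h

k = ln(C₁/C₂) / (t₂ − t₁) = ln(83.1/28.7) / (135 − 66.1)
  = 1.063 / 68.90 = 0.01543 h⁻¹
t½ = ln2 / k = 0.693147 / 0.01543 = 44.92 h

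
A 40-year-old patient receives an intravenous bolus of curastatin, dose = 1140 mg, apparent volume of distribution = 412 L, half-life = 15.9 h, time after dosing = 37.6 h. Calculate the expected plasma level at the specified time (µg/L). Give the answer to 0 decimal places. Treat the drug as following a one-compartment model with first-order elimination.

C₀ = Dose / Vd = 1140 / 412 = 2.767 mg/L
k = ln2 / t½ = 0.693147 / 15.9 = 0.04359 h⁻¹
C = C₀ · e^(−k·t) = 2.767 × e^(−0.04359 × 37.6)
  = 2.767 × 0.1942 = 0.5374 mg/L
Convert: 0.5374 mg/L × 1000 = 537.4 µg/L

537 µg/L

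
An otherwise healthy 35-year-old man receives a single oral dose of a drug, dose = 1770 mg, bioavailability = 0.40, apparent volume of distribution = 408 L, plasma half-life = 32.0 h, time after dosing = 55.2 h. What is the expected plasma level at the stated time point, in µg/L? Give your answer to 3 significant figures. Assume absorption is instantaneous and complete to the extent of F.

525 µg/L

Amount reaching circulation = F × Dose = 0.40 × 1770 = 708.0 mg
C₀ = F·Dose / Vd = 708.0 / 408 = 1.735 mg/L
k = ln2 / t½ = 0.693147 / 32.0 = 0.02166 h⁻¹
C = C₀ · e^(−k·t) = 1.735 × e^(−0.02166 × 55.2)
  = 1.735 × 0.3025 = 0.5248 mg/L
Convert: 0.5248 mg/L × 1000 = 524.8 µg/L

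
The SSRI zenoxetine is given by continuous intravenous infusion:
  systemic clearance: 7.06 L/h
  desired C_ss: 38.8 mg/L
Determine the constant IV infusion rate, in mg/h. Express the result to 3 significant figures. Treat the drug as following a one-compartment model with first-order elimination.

At steady state, infusion rate R₀ = Css × CL = 38.8 × 7.060 = 273.9 mg/h

274 mg/h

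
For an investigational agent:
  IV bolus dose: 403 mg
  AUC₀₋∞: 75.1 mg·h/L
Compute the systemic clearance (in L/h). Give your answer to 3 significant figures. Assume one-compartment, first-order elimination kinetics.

5.37 L/h

CL = Dose / AUC = 403 / 75.1 = 5.366 L/h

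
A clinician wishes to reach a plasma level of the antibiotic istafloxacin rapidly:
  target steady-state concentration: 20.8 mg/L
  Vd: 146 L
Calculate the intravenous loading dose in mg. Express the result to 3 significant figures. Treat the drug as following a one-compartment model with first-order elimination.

LD = Css × Vd = 20.8 × 146 = 3037 mg

3040 mg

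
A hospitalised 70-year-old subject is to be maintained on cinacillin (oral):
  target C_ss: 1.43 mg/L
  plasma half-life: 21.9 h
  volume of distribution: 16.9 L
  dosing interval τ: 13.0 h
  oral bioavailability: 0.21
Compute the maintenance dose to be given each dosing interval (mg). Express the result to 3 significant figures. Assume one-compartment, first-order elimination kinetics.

47.4 mg

k = ln2 / t½ = 0.693147 / 21.9 = 0.03165 h⁻¹
CL = k × Vd = 0.03165 × 16.9 = 0.5349 L/h
At steady state, F × (Dose/τ) = Css × CL.
Dose = Css × CL × τ / F = 1.43 × 0.5349 × 13.0 / 0.21 = 47.35 mg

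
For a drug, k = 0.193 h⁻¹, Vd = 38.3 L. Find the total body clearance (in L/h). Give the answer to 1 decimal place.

7.4 L/h

CL = k × Vd = 0.193 × 38.3 = 7.392 L/h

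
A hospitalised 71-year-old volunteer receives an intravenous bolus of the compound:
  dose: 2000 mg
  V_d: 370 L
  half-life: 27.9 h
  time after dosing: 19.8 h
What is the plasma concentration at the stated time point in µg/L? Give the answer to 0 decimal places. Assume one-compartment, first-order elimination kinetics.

C₀ = Dose / Vd = 2000 / 370 = 5.405 mg/L
k = ln2 / t½ = 0.693147 / 27.9 = 0.02484 h⁻¹
C = C₀ · e^(−k·t) = 5.405 × e^(−0.02484 × 19.8)
  = 5.405 × 0.6115 = 3.305 mg/L
Convert: 3.305 mg/L × 1000 = 3305 µg/L

3305 µg/L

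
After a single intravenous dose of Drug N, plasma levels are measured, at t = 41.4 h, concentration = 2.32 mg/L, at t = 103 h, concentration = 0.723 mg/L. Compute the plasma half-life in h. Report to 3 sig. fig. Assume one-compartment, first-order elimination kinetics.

k = ln(C₁/C₂) / (t₂ − t₁) = ln(2.32/0.723) / (103 − 41.4)
  = 1.166 / 61.60 = 0.01893 h⁻¹
t½ = ln2 / k = 0.693147 / 0.01893 = 36.62 h

36.6 h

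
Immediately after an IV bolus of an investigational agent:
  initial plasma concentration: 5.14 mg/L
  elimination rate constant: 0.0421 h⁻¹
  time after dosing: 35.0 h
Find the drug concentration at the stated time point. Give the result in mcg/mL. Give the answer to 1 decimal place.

C = C₀ · e^(−k·t) = 5.140 × e^(−0.04210 × 35.0)
  = 5.140 × 0.2291 = 1.178 mg/L
(1.178 mg/L = 1.178 mcg/mL)

1.2 mcg/mL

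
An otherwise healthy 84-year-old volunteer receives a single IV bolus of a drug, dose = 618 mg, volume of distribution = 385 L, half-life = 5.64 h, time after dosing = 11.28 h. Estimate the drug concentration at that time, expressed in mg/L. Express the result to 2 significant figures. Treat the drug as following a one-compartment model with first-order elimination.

C₀ = Dose / Vd = 618.0 / 385 = 1.605 mg/L
k = ln2 / t½ = 0.693147 / 5.64 = 0.1229 h⁻¹
t / t½ = 11.28 / 5.64 = 2 half-lives
C = C₀ × (1/2)^2 = 1.605 × 0.2500 = 0.4013 mg/L

0.40 mg/L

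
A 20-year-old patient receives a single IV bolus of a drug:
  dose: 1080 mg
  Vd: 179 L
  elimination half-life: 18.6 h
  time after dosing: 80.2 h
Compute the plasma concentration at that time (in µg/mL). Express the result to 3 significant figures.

0.304 µg/mL

C₀ = Dose / Vd = 1080 / 179 = 6.034 mg/L
k = ln2 / t½ = 0.693147 / 18.6 = 0.03727 h⁻¹
C = C₀ · e^(−k·t) = 6.034 × e^(−0.03727 × 80.2)
  = 6.034 × 0.05034 = 0.3038 mg/L
(0.3038 mg/L = 0.3038 µg/mL)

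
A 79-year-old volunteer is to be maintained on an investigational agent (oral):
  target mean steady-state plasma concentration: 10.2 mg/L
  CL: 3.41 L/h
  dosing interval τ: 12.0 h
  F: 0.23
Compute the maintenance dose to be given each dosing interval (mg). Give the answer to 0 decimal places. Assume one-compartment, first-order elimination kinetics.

At steady state, F × (Dose/τ) = Css × CL.
Dose = Css × CL × τ / F = 10.2 × 3.410 × 12.0 / 0.23 = 1815 mg

1815 mg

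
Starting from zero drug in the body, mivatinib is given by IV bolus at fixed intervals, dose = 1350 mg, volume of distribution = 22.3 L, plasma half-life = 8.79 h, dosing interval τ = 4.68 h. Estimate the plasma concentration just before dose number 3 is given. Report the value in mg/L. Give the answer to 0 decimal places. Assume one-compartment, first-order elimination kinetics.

C₀ per dose = Dose / Vd = 1350 / 22.3 = 60.54 mg/L
k = ln2 / t½ = 0.693147 / 8.79 = 0.07886 h⁻¹
Fraction remaining after one interval: r = e^(−kτ) = e^(−0.07886 × 4.68) = 0.6914
Before dose 3, 2 doses have been given (aged 1τ, 2τ).
C_trough = C₀ × (r + r²) = 60.54 × (0.6914 + 0.4780) = 70.80 mg/L

71 mg/L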